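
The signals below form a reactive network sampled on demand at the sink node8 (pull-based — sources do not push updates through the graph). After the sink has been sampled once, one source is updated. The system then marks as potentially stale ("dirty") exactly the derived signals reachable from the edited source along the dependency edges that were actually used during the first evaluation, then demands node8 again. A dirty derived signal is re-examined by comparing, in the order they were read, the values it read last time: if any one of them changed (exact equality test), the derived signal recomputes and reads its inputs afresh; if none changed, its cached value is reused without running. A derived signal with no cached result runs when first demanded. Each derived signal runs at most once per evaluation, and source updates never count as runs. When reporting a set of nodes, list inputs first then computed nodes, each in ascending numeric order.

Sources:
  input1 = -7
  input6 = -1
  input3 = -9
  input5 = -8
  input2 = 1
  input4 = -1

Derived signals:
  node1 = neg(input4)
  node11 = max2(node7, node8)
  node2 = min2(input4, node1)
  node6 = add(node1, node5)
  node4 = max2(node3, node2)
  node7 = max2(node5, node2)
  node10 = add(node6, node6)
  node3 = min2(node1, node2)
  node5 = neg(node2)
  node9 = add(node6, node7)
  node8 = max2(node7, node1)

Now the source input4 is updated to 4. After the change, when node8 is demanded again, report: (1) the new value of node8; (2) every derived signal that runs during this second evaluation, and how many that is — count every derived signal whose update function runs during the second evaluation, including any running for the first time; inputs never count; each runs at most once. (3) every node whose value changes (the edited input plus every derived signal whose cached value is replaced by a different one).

node8 now evaluates to 4.
Run set: node1, node2, node5, node7, node8 (5 run).
Changed values: input4, node1, node2, node5, node7, node8.

Initial pass — values computed on the first demand:
  node1 = neg(-1) = 1
  node2 = min2(-1, 1) = -1
  node5 = neg(-1) = 1
  node7 = max2(1, -1) = 1
  node8 = max2(1, 1) = 1

Second demand — change propagation:
  node1: re-runs because input4 -1->4; new result -4.
  node2: re-runs because input4 -1->4; node1 1->-4; new result -4.
  node5: re-runs because node2 -1->-4; new result 4.
  node7: re-runs because node5 1->4; node2 -1->-4; new result 4.
  node8: re-runs because node7 1->4; node1 1->-4; new result 4.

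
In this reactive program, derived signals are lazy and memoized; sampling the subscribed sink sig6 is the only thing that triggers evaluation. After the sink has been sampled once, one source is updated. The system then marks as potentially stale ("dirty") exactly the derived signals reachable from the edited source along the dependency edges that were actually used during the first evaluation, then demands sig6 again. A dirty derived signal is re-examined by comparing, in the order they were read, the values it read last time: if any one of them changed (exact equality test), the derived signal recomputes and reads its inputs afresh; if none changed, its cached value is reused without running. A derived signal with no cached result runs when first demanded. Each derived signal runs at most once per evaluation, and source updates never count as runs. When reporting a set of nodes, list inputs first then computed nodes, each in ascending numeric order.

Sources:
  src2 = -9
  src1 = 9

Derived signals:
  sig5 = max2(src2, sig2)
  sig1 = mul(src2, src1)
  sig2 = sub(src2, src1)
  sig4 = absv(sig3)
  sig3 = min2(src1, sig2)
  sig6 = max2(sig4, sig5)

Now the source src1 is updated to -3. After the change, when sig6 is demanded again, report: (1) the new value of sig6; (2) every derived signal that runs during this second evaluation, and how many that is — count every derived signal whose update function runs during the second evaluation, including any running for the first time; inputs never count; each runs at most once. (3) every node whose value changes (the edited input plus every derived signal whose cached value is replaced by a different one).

First demand of the output computes:
  sig2 = sub(-9, 9) = -18
  sig3 = min2(9, -18) = -18
  sig4 = absv(-18) = 18
  sig5 = max2(-9, -18) = -9
  sig6 = max2(18, -9) = 18

After the edit, cleaning proceeds:
  sig2: a read changed (src1 9->-3) — executes, giving -6.
  sig3: a read changed (src1 9->-3; sig2 -18->-6) — executes, giving -6.
  sig4: a read changed (sig3 -18->-6) — executes, giving 6.
  sig5: a read changed (sig2 -18->-6) — executes, giving -6.
  sig6: a read changed (sig4 18->6; sig5 -9->-6) — executes, giving 6.

Demanding sig6 again yields 6.
5 derived signals run: sig2, sig3, sig4, sig5, sig6.
The nodes whose values change: src1, sig2, sig3, sig4, sig5, sig6.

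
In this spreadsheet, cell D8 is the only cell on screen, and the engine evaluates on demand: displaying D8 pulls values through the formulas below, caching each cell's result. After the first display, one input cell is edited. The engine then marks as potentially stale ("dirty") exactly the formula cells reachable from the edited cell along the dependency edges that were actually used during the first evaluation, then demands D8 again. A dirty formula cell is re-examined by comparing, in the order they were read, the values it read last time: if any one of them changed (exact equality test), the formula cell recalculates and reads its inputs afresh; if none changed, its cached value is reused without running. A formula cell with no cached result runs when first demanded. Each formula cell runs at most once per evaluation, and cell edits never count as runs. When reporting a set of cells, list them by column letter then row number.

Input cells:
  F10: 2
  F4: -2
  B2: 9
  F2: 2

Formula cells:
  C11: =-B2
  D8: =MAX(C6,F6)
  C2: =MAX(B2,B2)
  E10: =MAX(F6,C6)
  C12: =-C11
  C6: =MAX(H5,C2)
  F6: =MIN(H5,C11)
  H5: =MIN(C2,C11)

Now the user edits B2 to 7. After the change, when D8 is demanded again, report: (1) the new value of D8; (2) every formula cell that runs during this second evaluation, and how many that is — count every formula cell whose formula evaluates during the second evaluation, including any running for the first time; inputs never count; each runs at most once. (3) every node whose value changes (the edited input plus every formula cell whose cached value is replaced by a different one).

Initial pass — values computed on the first demand:
  C2 = MAX(9, 9) = 9
  C11 = -(9) = -9
  H5 = MIN(9, -9) = -9
  C6 = MAX(-9, 9) = 9
  F6 = MIN(-9, -9) = -9
  D8 = MAX(9, -9) = 9

Second demand — change propagation:
  C2: re-runs because B2 9->7; B2 9->7; new result 7.
  C11: re-runs because B2 9->7; new result -7.
  H5: re-runs because C2 9->7; C11 -9->-7; new result -7.
  C6: re-runs because H5 -9->-7; C2 9->7; new result 7.
  F6: re-runs because H5 -9->-7; C11 -9->-7; new result -7.
  D8: re-runs because C6 9->7; F6 -9->-7; new result 7.

D8 now evaluates to 7.
Run set: C2, C6, C11, D8, F6, H5 (6 run).
Changed values: B2, C2, C6, C11, D8, F6, H5.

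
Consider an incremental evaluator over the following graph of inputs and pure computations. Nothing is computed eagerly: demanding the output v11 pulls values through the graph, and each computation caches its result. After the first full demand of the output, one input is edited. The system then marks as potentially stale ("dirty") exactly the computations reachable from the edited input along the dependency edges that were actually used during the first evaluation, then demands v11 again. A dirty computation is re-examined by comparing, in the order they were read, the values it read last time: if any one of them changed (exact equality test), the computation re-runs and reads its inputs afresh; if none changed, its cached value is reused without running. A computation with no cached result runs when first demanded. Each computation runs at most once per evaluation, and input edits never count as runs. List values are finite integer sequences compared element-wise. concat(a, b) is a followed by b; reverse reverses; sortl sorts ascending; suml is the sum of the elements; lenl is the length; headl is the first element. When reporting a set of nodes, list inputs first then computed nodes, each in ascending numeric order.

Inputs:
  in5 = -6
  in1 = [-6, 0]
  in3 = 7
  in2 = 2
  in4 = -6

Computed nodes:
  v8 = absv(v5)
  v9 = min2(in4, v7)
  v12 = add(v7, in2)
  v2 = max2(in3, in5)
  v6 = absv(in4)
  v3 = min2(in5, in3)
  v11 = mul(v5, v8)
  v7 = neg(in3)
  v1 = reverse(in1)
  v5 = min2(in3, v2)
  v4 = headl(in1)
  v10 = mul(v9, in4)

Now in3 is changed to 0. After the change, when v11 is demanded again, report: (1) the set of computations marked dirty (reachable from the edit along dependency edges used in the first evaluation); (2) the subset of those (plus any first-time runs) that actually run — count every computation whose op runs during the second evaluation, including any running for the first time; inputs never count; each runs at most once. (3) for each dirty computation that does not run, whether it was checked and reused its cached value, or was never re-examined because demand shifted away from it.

Dirty set: v2, v5, v8, v11.
Run set: v2, v5, v8, v11 (4 run).
All dirty computations ended up running.

Initial pass — values computed on the first demand:
  v2 = max2(7, -6) = 7
  v5 = min2(7, 7) = 7
  v8 = absv(7) = 7
  v11 = mul(7, 7) = 49

Second demand — change propagation:
  v2: re-runs because in3 7->0; new result 0.
  v5: re-runs because in3 7->0; v2 7->0; new result 0.
  v8: re-runs because v5 7->0; new result 0.
  v11: re-runs because v5 7->0; v8 7->0; new result 0.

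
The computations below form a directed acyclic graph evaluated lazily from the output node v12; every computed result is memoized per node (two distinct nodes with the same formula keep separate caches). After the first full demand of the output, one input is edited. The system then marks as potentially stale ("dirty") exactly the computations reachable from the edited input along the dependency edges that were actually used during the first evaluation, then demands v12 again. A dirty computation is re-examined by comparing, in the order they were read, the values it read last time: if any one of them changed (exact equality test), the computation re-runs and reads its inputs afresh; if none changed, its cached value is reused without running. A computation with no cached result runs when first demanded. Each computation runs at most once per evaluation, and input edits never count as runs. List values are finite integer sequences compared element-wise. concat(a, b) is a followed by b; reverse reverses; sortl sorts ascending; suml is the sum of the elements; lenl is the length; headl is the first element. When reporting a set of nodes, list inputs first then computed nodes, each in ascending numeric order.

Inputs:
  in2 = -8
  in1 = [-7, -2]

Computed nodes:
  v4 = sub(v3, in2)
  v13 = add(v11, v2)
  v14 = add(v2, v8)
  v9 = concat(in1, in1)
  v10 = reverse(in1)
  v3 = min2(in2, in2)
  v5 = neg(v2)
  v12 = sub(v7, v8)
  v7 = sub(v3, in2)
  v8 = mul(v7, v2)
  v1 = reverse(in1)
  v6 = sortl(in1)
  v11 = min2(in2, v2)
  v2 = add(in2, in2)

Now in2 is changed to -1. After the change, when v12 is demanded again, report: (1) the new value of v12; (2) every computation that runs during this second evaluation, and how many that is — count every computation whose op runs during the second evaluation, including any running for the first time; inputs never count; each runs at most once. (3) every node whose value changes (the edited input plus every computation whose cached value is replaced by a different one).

First demand of the output computes:
  v2 = add(-8, -8) = -16
  v3 = min2(-8, -8) = -8
  v7 = sub(-8, -8) = 0
  v8 = mul(0, -16) = 0
  v12 = sub(0, 0) = 0

After the edit, cleaning proceeds:
  v2: a read changed (in2 -8->-1; in2 -8->-1) — executes, giving -2.
  v3: a read changed (in2 -8->-1; in2 -8->-1) — executes, giving -1.
  v7: a read changed (v3 -8->-1; in2 -8->-1) — executes, giving 0 — identical to its old value.
  v8: a read changed (v2 -16->-2) — executes, giving 0 — identical to its old value.
  v12: dirty, but its reads are unchanged (v7 unchanged, v8 unchanged); cached 0 stands.

Note where the cutoff bites: v12 is checked, finds nothing changed, and keeps its cache.

Demanding v12 again yields 0.
4 computations run: v2, v3, v7, v8.
The nodes whose values change: in2, v2, v3.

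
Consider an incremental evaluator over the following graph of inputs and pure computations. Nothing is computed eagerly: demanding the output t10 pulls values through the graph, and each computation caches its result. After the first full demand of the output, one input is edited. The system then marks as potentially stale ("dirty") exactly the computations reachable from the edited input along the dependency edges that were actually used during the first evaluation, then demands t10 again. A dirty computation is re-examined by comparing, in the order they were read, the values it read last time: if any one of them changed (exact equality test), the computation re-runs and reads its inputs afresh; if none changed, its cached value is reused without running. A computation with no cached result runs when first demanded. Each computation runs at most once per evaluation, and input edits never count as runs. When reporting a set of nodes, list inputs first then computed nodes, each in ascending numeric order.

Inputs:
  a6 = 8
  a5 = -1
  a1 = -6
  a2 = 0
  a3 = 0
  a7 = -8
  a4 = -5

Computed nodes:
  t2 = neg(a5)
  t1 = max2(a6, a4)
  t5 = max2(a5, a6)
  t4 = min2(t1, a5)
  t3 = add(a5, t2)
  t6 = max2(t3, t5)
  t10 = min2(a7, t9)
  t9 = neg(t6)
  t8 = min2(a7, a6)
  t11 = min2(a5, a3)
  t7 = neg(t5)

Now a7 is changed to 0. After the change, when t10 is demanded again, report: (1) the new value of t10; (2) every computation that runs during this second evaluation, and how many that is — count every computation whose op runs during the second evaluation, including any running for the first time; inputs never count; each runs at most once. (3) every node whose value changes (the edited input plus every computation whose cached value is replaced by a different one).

t10 now evaluates to -8.
Run set: t10 (1 run).
Changed values: a7.

Initial pass — values computed on the first demand:
  t2 = neg(-1) = 1
  t3 = add(-1, 1) = 0
  t5 = max2(-1, 8) = 8
  t6 = max2(0, 8) = 8
  t9 = neg(8) = -8
  t10 = min2(-8, -8) = -8

Second demand — change propagation:
  t10: re-runs because a7 -8->0; new result -8 (unchanged).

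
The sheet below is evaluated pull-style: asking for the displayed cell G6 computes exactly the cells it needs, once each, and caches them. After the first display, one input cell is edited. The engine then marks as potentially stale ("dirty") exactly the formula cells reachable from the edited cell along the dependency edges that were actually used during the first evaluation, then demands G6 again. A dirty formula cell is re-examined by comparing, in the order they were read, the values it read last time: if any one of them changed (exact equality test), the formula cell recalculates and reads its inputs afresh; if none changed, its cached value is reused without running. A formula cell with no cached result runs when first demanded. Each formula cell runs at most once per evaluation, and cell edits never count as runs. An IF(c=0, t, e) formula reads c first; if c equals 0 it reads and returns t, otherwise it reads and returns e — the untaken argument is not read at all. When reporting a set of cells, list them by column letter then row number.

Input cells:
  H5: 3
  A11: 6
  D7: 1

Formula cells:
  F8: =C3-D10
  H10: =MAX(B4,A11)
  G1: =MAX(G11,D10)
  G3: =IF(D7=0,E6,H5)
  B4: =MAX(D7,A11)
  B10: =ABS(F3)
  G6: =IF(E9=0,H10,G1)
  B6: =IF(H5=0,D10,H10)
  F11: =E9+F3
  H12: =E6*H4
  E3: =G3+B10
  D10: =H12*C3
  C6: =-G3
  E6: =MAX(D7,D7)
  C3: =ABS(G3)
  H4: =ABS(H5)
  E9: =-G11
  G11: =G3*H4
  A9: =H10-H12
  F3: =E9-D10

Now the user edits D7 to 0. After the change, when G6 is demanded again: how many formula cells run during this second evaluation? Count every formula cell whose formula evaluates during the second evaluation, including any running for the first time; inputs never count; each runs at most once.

First demand of the output computes:
  E6 = MAX(1, 1) = 1
  G3 = IF(D7=0: D7=1 -> else branch H5) = 3
  C3 = ABS(3) = 3
  H4 = ABS(3) = 3
  G11 = 3 * 3 = 9
  E9 = -(9) = -9
  H12 = 1 * 3 = 3
  D10 = 3 * 3 = 9
  G1 = MAX(9, 9) = 9
  G6 = IF(E9=0: E9=-9 -> else branch G1) = 9

After the edit, cleaning proceeds:
  B4: had never run; runs now, result 6.
  E6: a read changed (D7 1->0; D7 1->0) — executes, giving 0.
  G3: a read changed (D7 1->0) — executes, giving 0.
  C3: stays stale; no demand reaches it after the flip.
  G11: a read changed (G3 3->0) — executes, giving 0.
  E9: a read changed (G11 9->0) — executes, giving 0.
  H10: had never run; runs now, result 6.
  H12: stays stale; no demand reaches it after the flip.
  D10: stays stale; no demand reaches it after the flip.
  G1: stays stale; no demand reaches it after the flip.
  G6: a read changed (E9 -9->0) — executes, giving 6.

Note the branch switch — demand abandons C3, D10, G1, H12, which are never re-examined.

7 formula cells run: B4, E6, E9, G3, G6, G11, H10.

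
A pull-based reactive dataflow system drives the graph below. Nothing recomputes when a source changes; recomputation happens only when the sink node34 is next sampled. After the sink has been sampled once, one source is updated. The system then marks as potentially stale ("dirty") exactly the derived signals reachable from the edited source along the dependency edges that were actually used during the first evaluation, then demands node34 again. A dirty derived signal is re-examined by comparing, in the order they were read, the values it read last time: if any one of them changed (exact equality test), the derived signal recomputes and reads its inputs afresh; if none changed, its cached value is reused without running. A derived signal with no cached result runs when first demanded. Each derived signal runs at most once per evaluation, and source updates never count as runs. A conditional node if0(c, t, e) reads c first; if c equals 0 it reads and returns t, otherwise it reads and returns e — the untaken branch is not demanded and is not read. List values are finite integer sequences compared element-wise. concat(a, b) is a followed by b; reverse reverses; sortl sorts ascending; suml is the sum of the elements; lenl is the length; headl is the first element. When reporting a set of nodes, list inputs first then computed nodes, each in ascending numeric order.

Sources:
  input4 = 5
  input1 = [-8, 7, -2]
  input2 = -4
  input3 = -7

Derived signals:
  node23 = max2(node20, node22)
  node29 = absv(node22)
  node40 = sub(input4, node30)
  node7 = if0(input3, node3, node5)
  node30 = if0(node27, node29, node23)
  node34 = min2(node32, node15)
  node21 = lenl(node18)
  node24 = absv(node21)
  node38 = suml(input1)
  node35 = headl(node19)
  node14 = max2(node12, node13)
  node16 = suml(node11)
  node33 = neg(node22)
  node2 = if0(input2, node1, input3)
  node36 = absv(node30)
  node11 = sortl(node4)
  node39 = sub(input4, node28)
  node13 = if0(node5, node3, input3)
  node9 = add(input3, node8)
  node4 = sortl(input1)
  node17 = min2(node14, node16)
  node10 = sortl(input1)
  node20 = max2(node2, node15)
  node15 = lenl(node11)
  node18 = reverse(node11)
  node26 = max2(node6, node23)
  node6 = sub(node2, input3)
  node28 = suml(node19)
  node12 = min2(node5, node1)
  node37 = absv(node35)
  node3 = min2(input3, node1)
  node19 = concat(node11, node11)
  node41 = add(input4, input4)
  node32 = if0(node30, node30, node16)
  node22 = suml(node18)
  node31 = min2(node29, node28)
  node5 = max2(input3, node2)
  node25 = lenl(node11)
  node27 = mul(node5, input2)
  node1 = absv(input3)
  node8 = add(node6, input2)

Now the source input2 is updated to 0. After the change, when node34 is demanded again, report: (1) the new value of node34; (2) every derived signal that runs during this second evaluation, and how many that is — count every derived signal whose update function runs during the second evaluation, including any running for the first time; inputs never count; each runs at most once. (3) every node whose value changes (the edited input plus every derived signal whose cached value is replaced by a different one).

New value of node34: -3.
Derived signals that run: node1, node2, node5, node27, node29, node30 — 6 in total.
Values that change: input2, node2, node5, node27.
Key observation: a condition flipped, so demand moved to the other branch — node20, node23 are never re-examined.

First evaluation (everything demanded from the output):
  node2 = if0(input2=-4 -> else branch input3) = -7
  node4 = sortl([-8, 7, -2]) = [-8, -2, 7]
  node5 = max2(-7, -7) = -7
  node11 = sortl([-8, -2, 7]) = [-8, -2, 7]
  node15 = lenl([-8, -2, 7]) = 3
  node16 = suml([-8, -2, 7]) = -3
  node18 = reverse([-8, -2, 7]) = [7, -2, -8]
  node20 = max2(-7, 3) = 3
  node22 = suml([7, -2, -8]) = -3
  node23 = max2(3, -3) = 3
  node27 = mul(-7, -4) = 28
  node30 = if0(node27=28 -> else branch node23) = 3
  node32 = if0(node30=3 -> else branch node16) = -3
  node34 = min2(-3, 3) = -3

Propagation after the edit:
  node1: demanded for the first time — runs, produces 7.
  node2: runs — input2 -4->0; result 7.
  node5: runs — node2 -7->7; result 7.
  node20: marked dirty but never re-examined — demand shifted away from it.
  node23: marked dirty but never re-examined — demand shifted away from it.
  node27: runs — node5 -7->7; input2 -4->0; result 0.
  node29: demanded for the first time — runs, produces 3.
  node30: runs — node27 28->0; result 3 (same value as before).
  node32: checked — values it read are unchanged (node30 unchanged, node16 unchanged); reused cached -3 without running.
  node34: checked — values it read are unchanged (node32 unchanged, node15 unchanged); reused cached -3 without running.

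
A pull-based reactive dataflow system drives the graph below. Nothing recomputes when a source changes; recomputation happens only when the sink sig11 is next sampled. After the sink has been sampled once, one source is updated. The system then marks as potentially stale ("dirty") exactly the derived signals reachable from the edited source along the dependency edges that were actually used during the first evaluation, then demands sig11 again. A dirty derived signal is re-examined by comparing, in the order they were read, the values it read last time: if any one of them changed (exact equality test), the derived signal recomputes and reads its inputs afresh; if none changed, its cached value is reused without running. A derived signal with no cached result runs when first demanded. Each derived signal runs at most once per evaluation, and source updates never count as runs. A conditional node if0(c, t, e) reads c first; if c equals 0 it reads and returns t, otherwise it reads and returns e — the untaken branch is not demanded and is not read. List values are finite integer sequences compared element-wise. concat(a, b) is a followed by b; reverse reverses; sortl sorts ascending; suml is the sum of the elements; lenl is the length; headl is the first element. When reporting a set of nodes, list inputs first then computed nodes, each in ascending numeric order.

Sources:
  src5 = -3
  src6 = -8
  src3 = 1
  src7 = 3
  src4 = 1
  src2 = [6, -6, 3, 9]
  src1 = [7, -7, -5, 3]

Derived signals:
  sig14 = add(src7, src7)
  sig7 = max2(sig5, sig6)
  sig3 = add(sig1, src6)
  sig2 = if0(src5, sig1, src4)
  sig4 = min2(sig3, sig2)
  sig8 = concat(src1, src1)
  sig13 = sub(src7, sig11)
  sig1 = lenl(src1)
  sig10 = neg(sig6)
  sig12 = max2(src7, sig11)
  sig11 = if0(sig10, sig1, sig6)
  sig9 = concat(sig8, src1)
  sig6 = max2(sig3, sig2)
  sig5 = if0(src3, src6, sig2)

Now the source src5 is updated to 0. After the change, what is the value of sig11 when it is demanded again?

New value of sig11: 4.

First evaluation (everything demanded from the output):
  sig1 = lenl([7, -7, -5, 3]) = 4
  sig2 = if0(src5=-3 -> else branch src4) = 1
  sig3 = add(4, -8) = -4
  sig6 = max2(-4, 1) = 1
  sig10 = neg(1) = -1
  sig11 = if0(sig10=-1 -> else branch sig6) = 1

Propagation after the edit:
  sig2: runs — src5 -3->0; result 4.
  sig6: runs — sig2 1->4; result 4.
  sig10: runs — sig6 1->4; result -4.
  sig11: runs — sig10 -1->-4; sig6 1->4; result 4.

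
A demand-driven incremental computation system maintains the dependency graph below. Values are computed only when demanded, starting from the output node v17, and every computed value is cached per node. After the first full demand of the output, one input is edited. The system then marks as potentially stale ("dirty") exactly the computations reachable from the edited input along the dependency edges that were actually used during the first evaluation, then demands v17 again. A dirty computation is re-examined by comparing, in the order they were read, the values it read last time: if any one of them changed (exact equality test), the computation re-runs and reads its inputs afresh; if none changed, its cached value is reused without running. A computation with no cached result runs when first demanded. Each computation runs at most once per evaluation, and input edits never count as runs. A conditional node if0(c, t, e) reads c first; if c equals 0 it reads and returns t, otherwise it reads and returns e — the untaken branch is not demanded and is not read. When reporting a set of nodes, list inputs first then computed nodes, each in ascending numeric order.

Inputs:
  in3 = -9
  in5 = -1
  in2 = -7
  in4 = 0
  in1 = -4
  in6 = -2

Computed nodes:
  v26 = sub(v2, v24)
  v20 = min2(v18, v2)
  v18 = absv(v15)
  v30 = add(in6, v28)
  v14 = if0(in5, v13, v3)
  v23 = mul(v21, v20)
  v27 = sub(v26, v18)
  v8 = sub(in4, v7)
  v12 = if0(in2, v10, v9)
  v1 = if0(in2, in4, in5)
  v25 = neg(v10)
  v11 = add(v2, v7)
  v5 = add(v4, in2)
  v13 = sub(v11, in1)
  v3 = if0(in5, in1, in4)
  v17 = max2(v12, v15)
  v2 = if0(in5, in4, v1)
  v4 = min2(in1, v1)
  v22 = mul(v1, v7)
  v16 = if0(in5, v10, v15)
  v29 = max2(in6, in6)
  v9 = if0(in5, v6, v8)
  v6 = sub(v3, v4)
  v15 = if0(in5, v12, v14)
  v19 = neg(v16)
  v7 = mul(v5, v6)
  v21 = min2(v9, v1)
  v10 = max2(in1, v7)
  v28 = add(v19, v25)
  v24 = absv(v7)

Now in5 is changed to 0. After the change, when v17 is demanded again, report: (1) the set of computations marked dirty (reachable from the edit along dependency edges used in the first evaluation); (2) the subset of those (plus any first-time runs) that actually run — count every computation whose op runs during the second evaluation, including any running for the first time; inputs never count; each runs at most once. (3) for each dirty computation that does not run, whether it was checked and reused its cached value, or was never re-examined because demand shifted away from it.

First evaluation (everything demanded from the output):
  v1 = if0(in2=-7 -> else branch in5) = -1
  v3 = if0(in5=-1 -> else branch in4) = 0
  v4 = min2(-4, -1) = -4
  v5 = add(-4, -7) = -11
  v6 = sub(0, -4) = 4
  v7 = mul(-11, 4) = -44
  v8 = sub(0, -44) = 44
  v9 = if0(in5=-1 -> else branch v8) = 44
  v12 = if0(in2=-7 -> else branch v9) = 44
  v14 = if0(in5=-1 -> else branch v3) = 0
  v15 = if0(in5=-1 -> else branch v14) = 0
  v17 = max2(44, 0) = 44

Propagation after the edit:
  v1: runs — in5 -1->0; result 0.
  v3: runs — in5 -1->0; result -4.
  v4: runs — v1 -1->0; result -4 (same value as before).
  v5: marked dirty but never re-examined — demand shifted away from it.
  v6: runs — v3 0->-4; result 0.
  v7: marked dirty but never re-examined — demand shifted away from it.
  v8: marked dirty but never re-examined — demand shifted away from it.
  v9: runs — in5 -1->0; result 0.
  v12: runs — v9 44->0; result 0.
  v14: marked dirty but never re-examined — demand shifted away from it.
  v15: runs — in5 -1->0; result 0 (same value as before).
  v17: runs — v12 44->0; result 0.

Key observation: a condition flipped, so demand moved to the other branch — v5, v7, v8, v14 are never re-examined.

Marked dirty: v1, v3, v4, v5, v6, v7, v8, v9, v12, v14, v15, v17.
Computations that run: v1, v3, v4, v6, v9, v12, v15, v17 — 8 in total.
Never re-examined (demand shifted away): v5, v7, v8, v14.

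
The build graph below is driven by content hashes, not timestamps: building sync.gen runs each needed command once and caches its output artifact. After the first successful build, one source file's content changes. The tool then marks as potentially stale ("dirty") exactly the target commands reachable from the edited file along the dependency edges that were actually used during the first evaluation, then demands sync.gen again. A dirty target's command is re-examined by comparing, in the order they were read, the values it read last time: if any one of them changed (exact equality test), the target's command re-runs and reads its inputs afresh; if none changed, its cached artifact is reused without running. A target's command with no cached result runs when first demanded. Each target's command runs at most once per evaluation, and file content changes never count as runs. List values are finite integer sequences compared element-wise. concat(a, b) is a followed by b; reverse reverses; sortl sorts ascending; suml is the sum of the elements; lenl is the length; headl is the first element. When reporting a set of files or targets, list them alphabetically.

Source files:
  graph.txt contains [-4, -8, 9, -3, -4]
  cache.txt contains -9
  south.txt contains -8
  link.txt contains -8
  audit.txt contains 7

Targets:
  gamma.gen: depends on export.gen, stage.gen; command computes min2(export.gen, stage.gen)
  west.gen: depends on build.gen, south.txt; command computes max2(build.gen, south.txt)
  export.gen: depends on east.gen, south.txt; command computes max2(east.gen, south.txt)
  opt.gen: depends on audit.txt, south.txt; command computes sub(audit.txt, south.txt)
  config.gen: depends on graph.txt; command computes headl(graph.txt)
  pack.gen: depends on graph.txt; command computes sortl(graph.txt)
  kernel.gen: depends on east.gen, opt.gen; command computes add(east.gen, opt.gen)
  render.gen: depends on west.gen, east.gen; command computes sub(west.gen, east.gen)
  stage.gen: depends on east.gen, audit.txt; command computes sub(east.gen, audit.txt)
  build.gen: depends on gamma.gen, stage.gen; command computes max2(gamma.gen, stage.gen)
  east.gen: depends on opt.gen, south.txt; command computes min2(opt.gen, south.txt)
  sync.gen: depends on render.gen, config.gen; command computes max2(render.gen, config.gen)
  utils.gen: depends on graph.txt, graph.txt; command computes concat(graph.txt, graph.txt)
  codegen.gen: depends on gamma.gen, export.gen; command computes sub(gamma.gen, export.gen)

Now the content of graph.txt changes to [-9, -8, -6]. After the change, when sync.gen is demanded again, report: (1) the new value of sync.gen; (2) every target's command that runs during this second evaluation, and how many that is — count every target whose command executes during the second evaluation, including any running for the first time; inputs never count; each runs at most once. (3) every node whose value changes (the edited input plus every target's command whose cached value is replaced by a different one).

sync.gen now evaluates to 0.
Run set: config.gen, sync.gen (2 run).
Changed values: config.gen, graph.txt.

Initial pass — values computed on the first demand:
  config.gen = headl([-4, -8, 9, -3, -4]) = -4
  opt.gen = sub(7, -8) = 15
  east.gen = min2(15, -8) = -8
  export.gen = max2(-8, -8) = -8
  stage.gen = sub(-8, 7) = -15
  gamma.gen = min2(-8, -15) = -15
  build.gen = max2(-15, -15) = -15
  west.gen = max2(-15, -8) = -8
  render.gen = sub(-8, -8) = 0
  sync.gen = max2(0, -4) = 0

Second demand — change propagation:
  config.gen: re-runs because graph.txt [-4, -8, 9, -3, -4]->[-9, -8, -6]; new result -9.
  sync.gen: re-runs because config.gen -4->-9; new result 0 (unchanged).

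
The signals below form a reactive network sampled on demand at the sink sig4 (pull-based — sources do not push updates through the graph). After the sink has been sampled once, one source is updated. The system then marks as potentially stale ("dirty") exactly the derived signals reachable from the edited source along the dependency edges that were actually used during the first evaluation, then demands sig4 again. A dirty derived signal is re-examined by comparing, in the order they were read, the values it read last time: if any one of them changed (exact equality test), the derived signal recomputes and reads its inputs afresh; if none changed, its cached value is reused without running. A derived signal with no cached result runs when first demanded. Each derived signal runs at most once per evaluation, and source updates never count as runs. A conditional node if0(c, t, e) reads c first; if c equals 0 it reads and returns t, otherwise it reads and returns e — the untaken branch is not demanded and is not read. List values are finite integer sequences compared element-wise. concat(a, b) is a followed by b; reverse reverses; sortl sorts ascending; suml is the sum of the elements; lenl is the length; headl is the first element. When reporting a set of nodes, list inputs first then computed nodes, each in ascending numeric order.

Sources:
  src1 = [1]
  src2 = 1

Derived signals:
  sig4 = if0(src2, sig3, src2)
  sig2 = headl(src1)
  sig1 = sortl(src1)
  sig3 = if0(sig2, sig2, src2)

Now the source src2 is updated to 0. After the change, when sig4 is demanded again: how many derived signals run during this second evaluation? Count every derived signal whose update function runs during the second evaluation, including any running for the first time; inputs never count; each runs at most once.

Run set: sig2, sig3, sig4 (3 run).
The important point: the flipped condition pulls in fresh nodes; sig2, sig3 run for the first time.

Initial pass — values computed on the first demand:
  sig4 = if0(src2=1 -> else branch src2) = 1

Second demand — change propagation:
  sig2: newly demanded (no cache) — executes and yields 1.
  sig3: newly demanded (no cache) — executes and yields 0.
  sig4: re-runs because src2 1->0; src2 1->0; new result 0.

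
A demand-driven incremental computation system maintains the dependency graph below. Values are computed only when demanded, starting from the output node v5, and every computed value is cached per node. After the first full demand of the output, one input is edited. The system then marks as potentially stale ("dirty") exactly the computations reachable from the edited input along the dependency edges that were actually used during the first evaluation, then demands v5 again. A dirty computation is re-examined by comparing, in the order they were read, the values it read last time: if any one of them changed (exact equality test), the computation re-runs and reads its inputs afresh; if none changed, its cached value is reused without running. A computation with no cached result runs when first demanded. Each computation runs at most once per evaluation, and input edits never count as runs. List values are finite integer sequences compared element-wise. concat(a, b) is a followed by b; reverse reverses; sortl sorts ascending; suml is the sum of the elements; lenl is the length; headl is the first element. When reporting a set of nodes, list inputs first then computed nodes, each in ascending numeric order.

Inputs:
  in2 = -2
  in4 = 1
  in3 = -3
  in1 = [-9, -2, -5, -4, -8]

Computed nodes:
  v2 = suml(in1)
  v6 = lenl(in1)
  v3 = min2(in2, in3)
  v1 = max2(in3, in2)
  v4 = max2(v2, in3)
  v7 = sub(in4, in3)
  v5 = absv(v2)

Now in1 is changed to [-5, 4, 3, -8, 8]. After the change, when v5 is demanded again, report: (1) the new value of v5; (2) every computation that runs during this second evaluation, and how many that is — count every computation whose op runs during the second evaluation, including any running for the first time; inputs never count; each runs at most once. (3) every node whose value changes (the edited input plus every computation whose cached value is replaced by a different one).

First evaluation (everything demanded from the output):
  v2 = suml([-9, -2, -5, -4, -8]) = -28
  v5 = absv(-28) = 28

Propagation after the edit:
  v2: runs — in1 [-9, -2, -5, -4, -8]->[-5, 4, 3, -8, 8]; result 2.
  v5: runs — v2 -28->2; result 2.

New value of v5: 2.
Computations that run: v2, v5 — 2 in total.
Values that change: in1, v2, v5.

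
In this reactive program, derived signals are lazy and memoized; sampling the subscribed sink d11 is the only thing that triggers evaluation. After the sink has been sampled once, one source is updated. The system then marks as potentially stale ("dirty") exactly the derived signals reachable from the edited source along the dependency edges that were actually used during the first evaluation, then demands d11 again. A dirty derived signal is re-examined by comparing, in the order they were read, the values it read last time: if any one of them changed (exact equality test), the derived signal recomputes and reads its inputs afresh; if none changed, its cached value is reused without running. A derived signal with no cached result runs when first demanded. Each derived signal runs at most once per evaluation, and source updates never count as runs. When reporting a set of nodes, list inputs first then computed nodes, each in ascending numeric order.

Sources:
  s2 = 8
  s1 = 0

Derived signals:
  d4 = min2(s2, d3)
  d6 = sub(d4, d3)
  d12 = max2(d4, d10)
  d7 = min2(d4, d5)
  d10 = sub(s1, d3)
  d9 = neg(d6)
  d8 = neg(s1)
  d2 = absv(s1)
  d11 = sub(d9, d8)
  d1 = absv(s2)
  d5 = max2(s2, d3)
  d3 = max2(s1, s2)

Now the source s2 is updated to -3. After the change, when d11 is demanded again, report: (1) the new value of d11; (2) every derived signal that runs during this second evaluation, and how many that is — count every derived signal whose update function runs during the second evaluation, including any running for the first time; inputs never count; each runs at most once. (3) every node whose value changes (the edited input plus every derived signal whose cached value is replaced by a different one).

First demand of the output computes:
  d3 = max2(0, 8) = 8
  d4 = min2(8, 8) = 8
  d6 = sub(8, 8) = 0
  d8 = neg(0) = 0
  d9 = neg(0) = 0
  d11 = sub(0, 0) = 0

After the edit, cleaning proceeds:
  d3: a read changed (s2 8->-3) — executes, giving 0.
  d4: a read changed (s2 8->-3; d3 8->0) — executes, giving -3.
  d6: a read changed (d4 8->-3; d3 8->0) — executes, giving -3.
  d9: a read changed (d6 0->-3) — executes, giving 3.
  d11: a read changed (d9 0->3) — executes, giving 3.

Demanding d11 again yields 3.
5 derived signals run: d3, d4, d6, d9, d11.
The nodes whose values change: s2, d3, d4, d6, d9, d11.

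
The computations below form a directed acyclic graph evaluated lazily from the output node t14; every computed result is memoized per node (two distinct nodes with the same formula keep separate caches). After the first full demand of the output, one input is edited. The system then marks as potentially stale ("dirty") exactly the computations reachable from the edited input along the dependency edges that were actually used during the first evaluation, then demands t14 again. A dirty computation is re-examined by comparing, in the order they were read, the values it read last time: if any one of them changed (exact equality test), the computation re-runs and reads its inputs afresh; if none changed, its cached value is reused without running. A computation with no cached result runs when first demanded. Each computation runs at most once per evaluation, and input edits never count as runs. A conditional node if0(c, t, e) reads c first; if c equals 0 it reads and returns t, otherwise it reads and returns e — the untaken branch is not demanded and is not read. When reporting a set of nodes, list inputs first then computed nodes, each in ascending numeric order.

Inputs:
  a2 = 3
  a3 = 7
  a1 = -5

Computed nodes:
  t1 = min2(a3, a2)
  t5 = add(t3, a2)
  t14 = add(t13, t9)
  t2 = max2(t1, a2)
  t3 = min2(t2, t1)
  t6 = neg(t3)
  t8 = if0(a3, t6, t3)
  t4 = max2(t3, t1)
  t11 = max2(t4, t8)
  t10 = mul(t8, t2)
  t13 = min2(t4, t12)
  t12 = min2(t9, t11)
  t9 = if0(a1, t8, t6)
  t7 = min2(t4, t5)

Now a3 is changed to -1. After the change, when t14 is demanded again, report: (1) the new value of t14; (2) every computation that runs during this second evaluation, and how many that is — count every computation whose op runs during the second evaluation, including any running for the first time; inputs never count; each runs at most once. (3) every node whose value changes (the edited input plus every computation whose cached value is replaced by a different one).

First demand of the output computes:
  t1 = min2(7, 3) = 3
  t2 = max2(3, 3) = 3
  t3 = min2(3, 3) = 3
  t4 = max2(3, 3) = 3
  t6 = neg(3) = -3
  t8 = if0(a3=7 -> else branch t3) = 3
  t9 = if0(a1=-5 -> else branch t6) = -3
  t11 = max2(3, 3) = 3
  t12 = min2(-3, 3) = -3
  t13 = min2(3, -3) = -3
  t14 = add(-3, -3) = -6

After the edit, cleaning proceeds:
  t1: a read changed (a3 7->-1) — executes, giving -1.
  t2: a read changed (t1 3->-1) — executes, giving 3 — identical to its old value.
  t3: a read changed (t1 3->-1) — executes, giving -1.
  t4: a read changed (t3 3->-1; t1 3->-1) — executes, giving -1.
  t6: a read changed (t3 3->-1) — executes, giving 1.
  t8: a read changed (a3 7->-1; t3 3->-1) — executes, giving -1.
  t9: a read changed (t6 -3->1) — executes, giving 1.
  t11: a read changed (t4 3->-1; t8 3->-1) — executes, giving -1.
  t12: a read changed (t9 -3->1; t11 3->-1) — executes, giving -1.
  t13: a read changed (t4 3->-1; t12 -3->-1) — executes, giving -1.
  t14: a read changed (t13 -3->-1; t9 -3->1) — executes, giving 0.

Demanding t14 again yields 0.
11 computations run: t1, t2, t3, t4, t6, t8, t9, t11, t12, t13, t14.
The nodes whose values change: a3, t1, t3, t4, t6, t8, t9, t11, t12, t13, t14.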